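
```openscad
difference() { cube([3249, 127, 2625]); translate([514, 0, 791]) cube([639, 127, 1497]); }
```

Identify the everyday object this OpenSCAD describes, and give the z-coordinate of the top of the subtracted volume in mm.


A wall with a window opening. The window head height is 2288 mm.

A wall with a rectangular opening subtracted — a window. Sill at z = 791, opening 1497 mm tall, so the head is at 791 + 1497 = 2288 mm.


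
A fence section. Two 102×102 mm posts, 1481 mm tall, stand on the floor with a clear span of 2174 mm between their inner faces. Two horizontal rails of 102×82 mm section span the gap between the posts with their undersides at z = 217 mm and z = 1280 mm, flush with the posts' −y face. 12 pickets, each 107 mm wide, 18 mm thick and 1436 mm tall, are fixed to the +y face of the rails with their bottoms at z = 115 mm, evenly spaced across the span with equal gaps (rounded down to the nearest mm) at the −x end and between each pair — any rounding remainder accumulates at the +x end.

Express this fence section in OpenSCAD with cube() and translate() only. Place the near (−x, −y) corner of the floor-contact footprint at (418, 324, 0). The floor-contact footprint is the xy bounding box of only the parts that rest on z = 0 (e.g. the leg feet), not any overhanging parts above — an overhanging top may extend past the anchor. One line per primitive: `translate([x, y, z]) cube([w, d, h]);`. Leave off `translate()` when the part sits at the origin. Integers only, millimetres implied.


translate([418, 324, 0]) cube([102, 102, 1481]);
translate([2694, 324, 0]) cube([102, 102, 1481]);
translate([520, 324, 217]) cube([2174, 102, 82]);
translate([520, 324, 1280]) cube([2174, 102, 82]);
translate([588, 426, 115]) cube([107, 18, 1436]);
translate([763, 426, 115]) cube([107, 18, 1436]);
translate([938, 426, 115]) cube([107, 18, 1436]);
translate([1113, 426, 115]) cube([107, 18, 1436]);
translate([1288, 426, 115]) cube([107, 18, 1436]);
translate([1463, 426, 115]) cube([107, 18, 1436]);
translate([1638, 426, 115]) cube([107, 18, 1436]);
translate([1813, 426, 115]) cube([107, 18, 1436]);
translate([1988, 426, 115]) cube([107, 18, 1436]);
translate([2163, 426, 115]) cube([107, 18, 1436]);
translate([2338, 426, 115]) cube([107, 18, 1436]);
translate([2513, 426, 115]) cube([107, 18, 1436]);


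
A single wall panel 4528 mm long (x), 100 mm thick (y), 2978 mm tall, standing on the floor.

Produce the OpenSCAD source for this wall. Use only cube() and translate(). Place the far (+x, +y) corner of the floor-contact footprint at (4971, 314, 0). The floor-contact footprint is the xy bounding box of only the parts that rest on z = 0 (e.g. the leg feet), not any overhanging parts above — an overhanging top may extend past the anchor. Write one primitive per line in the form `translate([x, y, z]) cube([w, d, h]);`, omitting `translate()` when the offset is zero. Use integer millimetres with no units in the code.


translate([443, 214, 0]) cube([4528, 100, 2978]);


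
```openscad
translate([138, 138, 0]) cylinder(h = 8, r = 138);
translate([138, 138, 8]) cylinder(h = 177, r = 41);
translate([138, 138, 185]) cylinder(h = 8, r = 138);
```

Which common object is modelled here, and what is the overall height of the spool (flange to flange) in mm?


A spool. The overall height is 193 mm.

Three coaxial cylinders, large–small–large — a spool. Two 8 mm flanges and a 177 mm core give 8 + 177 + 8 = 193 mm.


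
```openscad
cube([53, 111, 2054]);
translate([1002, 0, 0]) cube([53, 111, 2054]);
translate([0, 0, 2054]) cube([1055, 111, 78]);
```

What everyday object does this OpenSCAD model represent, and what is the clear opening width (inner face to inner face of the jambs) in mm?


A door frame. The clear opening width is 949 mm.

Two 2054 mm tall posts with a header on top — a door frame. The left jamb is 53 mm wide at x = 0; the right jamb starts at x = 1002. The clear opening is 1002 − 53 = 949 mm.


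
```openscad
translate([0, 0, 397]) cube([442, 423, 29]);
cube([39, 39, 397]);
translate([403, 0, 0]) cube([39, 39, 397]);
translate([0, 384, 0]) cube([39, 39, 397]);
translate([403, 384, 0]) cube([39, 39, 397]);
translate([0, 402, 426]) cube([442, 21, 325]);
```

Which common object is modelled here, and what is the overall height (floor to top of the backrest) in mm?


A chair. The overall height is 751 mm.

A slab on four corner posts with a tall panel at the back — a chair. The seat slab sits at z = 397 with thickness 29, and the 325 mm backrest starts at the seat top, so the overall height is 397 + 29 + 325 = 751 mm.


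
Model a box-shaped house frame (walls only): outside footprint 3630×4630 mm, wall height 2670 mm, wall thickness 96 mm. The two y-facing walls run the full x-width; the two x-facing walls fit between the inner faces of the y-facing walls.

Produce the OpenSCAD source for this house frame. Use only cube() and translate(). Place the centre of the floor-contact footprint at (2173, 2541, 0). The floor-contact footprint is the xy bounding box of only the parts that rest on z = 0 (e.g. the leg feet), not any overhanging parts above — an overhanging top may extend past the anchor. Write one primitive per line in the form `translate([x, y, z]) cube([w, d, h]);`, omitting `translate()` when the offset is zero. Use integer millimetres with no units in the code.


translate([358, 226, 0]) cube([3630, 96, 2670]);
translate([358, 4760, 0]) cube([3630, 96, 2670]);
translate([358, 322, 0]) cube([96, 4438, 2670]);
translate([3892, 322, 0]) cube([96, 4438, 2670]);


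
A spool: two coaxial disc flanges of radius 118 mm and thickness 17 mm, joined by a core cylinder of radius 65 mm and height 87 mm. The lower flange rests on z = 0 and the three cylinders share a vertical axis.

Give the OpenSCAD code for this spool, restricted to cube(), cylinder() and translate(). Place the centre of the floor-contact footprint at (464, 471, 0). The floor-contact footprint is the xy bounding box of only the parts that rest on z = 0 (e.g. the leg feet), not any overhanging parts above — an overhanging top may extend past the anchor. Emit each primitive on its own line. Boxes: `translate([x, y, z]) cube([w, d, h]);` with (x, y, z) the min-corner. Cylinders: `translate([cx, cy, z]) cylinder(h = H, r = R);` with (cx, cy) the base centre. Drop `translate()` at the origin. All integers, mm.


translate([464, 471, 0]) cylinder(h = 17, r = 118);
translate([464, 471, 17]) cylinder(h = 87, r = 65);
translate([464, 471, 104]) cylinder(h = 17, r = 118);


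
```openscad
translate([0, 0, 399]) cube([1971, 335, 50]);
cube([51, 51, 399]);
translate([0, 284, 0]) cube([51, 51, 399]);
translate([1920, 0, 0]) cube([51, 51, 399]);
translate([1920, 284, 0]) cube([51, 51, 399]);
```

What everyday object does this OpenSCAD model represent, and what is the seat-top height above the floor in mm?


A bench. The seat-top height is 449 mm.

A long slab on four corner posts — a bench. The slab sits at z = 399 with thickness 50, so the top is 399 + 50 = 449 mm.


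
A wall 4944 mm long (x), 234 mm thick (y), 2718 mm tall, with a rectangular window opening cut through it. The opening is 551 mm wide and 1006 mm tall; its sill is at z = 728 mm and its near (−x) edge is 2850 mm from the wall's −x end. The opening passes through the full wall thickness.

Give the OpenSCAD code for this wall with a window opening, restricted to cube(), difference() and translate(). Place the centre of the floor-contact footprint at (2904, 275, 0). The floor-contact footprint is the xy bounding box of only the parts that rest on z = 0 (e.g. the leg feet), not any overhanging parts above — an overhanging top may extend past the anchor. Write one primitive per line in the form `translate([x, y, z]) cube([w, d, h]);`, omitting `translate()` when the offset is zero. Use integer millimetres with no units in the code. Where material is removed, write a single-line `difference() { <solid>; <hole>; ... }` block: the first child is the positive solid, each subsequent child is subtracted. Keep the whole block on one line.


difference() { translate([432, 158, 0]) cube([4944, 234, 2718]); translate([3282, 158, 728]) cube([551, 234, 1006]); }


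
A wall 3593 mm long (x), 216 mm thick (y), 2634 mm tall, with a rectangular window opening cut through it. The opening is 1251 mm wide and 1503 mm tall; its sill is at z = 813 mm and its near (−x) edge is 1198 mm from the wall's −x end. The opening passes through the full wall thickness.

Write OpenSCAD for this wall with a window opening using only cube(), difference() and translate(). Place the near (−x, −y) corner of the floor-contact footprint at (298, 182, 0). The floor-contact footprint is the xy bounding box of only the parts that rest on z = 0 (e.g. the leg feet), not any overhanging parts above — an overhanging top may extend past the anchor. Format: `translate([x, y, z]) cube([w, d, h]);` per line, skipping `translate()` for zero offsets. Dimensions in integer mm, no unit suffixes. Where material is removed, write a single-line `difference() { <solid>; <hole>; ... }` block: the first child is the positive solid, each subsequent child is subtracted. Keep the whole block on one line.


difference() { translate([298, 182, 0]) cube([3593, 216, 2634]); translate([1496, 182, 813]) cube([1251, 216, 1503]); }


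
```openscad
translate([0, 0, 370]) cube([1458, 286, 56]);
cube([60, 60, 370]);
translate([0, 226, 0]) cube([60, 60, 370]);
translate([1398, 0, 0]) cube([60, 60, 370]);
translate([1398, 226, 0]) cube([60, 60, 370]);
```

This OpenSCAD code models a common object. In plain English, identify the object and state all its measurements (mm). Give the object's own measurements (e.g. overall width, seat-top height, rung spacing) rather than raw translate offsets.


A long wooden bench with a 1458 mm (x) × 286 mm (y) seat, 56 mm thick, its top surface 426 mm above the floor. Four 60 mm square legs at the seat corners, flush with the edges, run from z = 0 to the seat underside.


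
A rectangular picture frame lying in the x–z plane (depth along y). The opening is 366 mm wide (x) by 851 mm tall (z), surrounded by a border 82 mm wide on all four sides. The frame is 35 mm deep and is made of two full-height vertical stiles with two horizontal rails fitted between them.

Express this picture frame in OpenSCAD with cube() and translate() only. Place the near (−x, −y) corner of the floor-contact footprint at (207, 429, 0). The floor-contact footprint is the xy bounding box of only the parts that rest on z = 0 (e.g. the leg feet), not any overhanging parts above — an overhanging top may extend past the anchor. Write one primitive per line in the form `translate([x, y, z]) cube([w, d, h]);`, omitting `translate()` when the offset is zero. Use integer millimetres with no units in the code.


translate([207, 429, 0]) cube([82, 35, 1015]);
translate([655, 429, 0]) cube([82, 35, 1015]);
translate([289, 429, 0]) cube([366, 35, 82]);
translate([289, 429, 933]) cube([366, 35, 82]);


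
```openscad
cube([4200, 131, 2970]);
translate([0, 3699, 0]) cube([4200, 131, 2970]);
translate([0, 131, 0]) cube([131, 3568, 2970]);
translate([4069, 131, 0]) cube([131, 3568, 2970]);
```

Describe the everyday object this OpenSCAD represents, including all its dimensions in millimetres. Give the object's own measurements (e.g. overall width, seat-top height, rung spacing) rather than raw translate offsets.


The wall frame of a small rectangular building: four walls, each 2970 mm tall and 131 mm thick, enclosing a footprint 4200 mm (x) by 3830 mm (y) outside-to-outside, with no floor or roof. The front and back walls (the −y and +y sides) span the full width; the two side walls fit between them.


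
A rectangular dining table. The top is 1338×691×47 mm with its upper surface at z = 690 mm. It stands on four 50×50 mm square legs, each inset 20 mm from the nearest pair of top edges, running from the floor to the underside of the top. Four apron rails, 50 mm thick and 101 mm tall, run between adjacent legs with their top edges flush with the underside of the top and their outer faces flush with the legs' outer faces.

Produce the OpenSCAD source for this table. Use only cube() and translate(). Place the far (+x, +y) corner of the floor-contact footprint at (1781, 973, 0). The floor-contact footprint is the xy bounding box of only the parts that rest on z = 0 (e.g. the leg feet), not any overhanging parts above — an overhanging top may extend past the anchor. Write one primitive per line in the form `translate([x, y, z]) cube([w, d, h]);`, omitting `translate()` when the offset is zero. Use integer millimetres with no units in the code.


translate([463, 302, 643]) cube([1338, 691, 47]);
translate([483, 322, 0]) cube([50, 50, 643]);
translate([1731, 322, 0]) cube([50, 50, 643]);
translate([483, 923, 0]) cube([50, 50, 643]);
translate([1731, 923, 0]) cube([50, 50, 643]);
translate([533, 322, 542]) cube([1198, 50, 101]);
translate([533, 923, 542]) cube([1198, 50, 101]);
translate([483, 372, 542]) cube([50, 551, 101]);
translate([1731, 372, 542]) cube([50, 551, 101]);


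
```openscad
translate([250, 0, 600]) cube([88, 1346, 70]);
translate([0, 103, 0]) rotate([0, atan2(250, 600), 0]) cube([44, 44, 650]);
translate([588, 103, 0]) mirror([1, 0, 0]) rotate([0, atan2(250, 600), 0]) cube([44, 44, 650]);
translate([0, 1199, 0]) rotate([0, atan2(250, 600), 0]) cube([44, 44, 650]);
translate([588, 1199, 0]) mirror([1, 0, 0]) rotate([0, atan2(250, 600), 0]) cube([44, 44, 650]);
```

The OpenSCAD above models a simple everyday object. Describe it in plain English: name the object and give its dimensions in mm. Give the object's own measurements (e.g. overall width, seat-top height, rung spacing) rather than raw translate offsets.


A sawhorse. A 88×1346×70 mm beam (x, y, z) sits on two A-frame leg pairs. Each pair is two raked legs of 44×44 mm section (44 mm along y) splaying symmetrically in x. Each leg rises 600 mm vertically over 250 mm of horizontal reach and is 650 mm long along its own axis. Every leg's outer bottom edge rests on the floor and its outer top edge meets a bottom edge of the beam — the left legs (tilting toward +x) meet the beam's −x bottom edge, the right legs (their mirror images, tilting toward −x) meet its +x bottom edge — so the leg tops tuck under the beam, the beam's underside is 600 mm above the floor, and the feet are 588 mm apart outside-to-outside with the beam centred between them. The two leg pairs are set in 103 mm from either end of the beam.


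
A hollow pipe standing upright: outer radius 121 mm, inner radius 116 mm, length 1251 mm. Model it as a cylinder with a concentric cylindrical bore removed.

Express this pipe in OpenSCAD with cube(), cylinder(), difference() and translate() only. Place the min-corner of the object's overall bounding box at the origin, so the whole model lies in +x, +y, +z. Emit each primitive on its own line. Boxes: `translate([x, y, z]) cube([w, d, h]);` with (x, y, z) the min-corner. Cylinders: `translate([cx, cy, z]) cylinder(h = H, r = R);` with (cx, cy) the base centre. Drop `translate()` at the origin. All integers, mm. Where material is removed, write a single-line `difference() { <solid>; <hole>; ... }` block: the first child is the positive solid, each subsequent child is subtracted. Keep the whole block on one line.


difference() { translate([121, 121, 0]) cylinder(h = 1251, r = 121); translate([121, 121, 0]) cylinder(h = 1251, r = 116); }


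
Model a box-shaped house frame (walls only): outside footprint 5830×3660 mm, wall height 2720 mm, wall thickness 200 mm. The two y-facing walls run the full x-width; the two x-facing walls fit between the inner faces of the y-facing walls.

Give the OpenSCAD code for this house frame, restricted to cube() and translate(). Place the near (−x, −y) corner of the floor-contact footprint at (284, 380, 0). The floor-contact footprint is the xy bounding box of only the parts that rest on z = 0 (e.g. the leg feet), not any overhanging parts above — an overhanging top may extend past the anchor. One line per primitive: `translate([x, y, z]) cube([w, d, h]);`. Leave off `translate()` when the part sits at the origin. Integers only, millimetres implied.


translate([284, 380, 0]) cube([5830, 200, 2720]);
translate([284, 3840, 0]) cube([5830, 200, 2720]);
translate([284, 580, 0]) cube([200, 3260, 2720]);
translate([5914, 580, 0]) cube([200, 3260, 2720]);


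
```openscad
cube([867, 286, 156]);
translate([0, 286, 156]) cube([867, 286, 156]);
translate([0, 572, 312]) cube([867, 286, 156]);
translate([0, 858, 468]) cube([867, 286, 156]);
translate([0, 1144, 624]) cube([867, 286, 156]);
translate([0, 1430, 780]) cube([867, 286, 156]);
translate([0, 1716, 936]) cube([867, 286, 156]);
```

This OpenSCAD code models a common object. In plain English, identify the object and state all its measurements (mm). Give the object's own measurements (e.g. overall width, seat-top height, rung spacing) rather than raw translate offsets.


A straight staircase of 7 solid steps. Each step is 867 mm wide (x), 286 mm deep (y, the going) and 156 mm tall (the rise). The first step rests on the floor; each subsequent step sits one going further in +y and one rise higher in +z, directly behind and above the previous step with no overlap.


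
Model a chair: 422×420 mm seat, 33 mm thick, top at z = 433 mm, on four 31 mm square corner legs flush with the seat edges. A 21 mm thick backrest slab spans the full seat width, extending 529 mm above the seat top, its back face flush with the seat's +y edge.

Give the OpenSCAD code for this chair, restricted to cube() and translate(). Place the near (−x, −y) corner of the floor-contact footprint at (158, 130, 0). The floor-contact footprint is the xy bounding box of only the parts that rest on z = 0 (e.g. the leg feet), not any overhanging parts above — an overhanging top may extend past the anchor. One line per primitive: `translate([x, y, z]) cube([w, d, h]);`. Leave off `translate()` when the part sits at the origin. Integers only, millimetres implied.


translate([158, 130, 400]) cube([422, 420, 33]);
translate([158, 130, 0]) cube([31, 31, 400]);
translate([549, 130, 0]) cube([31, 31, 400]);
translate([158, 519, 0]) cube([31, 31, 400]);
translate([549, 519, 0]) cube([31, 31, 400]);
translate([158, 529, 433]) cube([422, 21, 529]);


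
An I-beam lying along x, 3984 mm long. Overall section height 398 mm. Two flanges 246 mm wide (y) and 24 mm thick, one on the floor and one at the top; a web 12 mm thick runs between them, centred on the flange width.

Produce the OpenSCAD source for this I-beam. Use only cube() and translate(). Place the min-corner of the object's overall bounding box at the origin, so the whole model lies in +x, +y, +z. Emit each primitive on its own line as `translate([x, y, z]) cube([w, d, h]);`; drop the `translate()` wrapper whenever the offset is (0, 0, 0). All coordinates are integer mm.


cube([3984, 246, 24]);
translate([0, 117, 24]) cube([3984, 12, 350]);
translate([0, 0, 374]) cube([3984, 246, 24]);


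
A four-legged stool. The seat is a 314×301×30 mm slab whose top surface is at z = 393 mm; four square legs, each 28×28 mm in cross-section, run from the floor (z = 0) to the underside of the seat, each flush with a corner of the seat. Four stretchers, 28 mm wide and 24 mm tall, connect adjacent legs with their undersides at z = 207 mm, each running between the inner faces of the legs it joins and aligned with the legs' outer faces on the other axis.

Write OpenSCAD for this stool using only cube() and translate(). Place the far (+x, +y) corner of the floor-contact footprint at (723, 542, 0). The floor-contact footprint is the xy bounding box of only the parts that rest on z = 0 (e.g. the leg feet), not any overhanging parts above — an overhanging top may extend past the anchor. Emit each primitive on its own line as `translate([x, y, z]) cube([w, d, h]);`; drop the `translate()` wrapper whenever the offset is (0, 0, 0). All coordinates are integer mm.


translate([409, 241, 363]) cube([314, 301, 30]);
translate([409, 241, 0]) cube([28, 28, 363]);
translate([695, 241, 0]) cube([28, 28, 363]);
translate([409, 514, 0]) cube([28, 28, 363]);
translate([695, 514, 0]) cube([28, 28, 363]);
translate([437, 241, 207]) cube([258, 28, 24]);
translate([437, 514, 207]) cube([258, 28, 24]);
translate([409, 269, 207]) cube([28, 245, 24]);
translate([695, 269, 207]) cube([28, 245, 24]);


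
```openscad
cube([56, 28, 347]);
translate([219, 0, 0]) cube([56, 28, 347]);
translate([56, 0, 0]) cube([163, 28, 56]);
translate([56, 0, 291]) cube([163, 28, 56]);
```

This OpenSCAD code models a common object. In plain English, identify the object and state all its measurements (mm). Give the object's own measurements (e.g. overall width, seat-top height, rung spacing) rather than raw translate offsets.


A rectangular picture frame lying in the x–z plane (depth along y). The opening is 163 mm wide (x) by 235 mm tall (z), surrounded by a border 56 mm wide on all four sides. The frame is 28 mm deep and is made of two full-height vertical stiles with two horizontal rails fitted between them.


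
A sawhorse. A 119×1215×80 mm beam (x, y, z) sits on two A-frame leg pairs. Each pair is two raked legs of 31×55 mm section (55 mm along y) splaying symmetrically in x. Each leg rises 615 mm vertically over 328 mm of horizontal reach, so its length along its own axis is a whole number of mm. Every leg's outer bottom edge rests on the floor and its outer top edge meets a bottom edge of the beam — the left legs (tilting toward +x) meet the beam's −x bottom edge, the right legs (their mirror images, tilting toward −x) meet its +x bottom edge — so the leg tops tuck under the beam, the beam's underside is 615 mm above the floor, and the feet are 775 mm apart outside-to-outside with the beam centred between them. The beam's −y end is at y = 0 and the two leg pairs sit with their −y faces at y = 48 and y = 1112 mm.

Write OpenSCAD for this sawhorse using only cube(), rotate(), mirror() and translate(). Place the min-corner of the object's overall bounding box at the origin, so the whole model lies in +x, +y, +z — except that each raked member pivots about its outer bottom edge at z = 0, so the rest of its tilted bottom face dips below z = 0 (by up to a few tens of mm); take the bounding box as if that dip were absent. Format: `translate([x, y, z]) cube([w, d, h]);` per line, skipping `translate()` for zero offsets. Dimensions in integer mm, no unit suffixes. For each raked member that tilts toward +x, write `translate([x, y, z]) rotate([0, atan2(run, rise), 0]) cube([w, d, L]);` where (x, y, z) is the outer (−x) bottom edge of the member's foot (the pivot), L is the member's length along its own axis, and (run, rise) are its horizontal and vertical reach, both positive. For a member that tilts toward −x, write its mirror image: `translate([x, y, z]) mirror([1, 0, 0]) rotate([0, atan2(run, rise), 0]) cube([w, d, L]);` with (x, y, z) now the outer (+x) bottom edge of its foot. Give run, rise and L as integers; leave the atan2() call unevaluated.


translate([328, 0, 615]) cube([119, 1215, 80]);
translate([0, 48, 0]) rotate([0, atan2(328, 615), 0]) cube([31, 55, 697]);
translate([775, 48, 0]) mirror([1, 0, 0]) rotate([0, atan2(328, 615), 0]) cube([31, 55, 697]);
translate([0, 1112, 0]) rotate([0, atan2(328, 615), 0]) cube([31, 55, 697]);
translate([775, 1112, 0]) mirror([1, 0, 0]) rotate([0, atan2(328, 615), 0]) cube([31, 55, 697]);


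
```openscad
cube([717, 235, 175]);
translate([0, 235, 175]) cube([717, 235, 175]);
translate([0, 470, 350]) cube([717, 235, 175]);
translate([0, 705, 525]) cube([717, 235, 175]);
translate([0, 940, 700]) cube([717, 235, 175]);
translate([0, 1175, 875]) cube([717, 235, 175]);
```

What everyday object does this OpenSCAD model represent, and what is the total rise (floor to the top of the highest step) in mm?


A staircase. The total rise is 1050 mm.

6 identical blocks, each offset up and back from the previous — a staircase. Each step is 175 mm tall and there are 6 of them, so the total rise is 6 × 175 = 1050 mm.


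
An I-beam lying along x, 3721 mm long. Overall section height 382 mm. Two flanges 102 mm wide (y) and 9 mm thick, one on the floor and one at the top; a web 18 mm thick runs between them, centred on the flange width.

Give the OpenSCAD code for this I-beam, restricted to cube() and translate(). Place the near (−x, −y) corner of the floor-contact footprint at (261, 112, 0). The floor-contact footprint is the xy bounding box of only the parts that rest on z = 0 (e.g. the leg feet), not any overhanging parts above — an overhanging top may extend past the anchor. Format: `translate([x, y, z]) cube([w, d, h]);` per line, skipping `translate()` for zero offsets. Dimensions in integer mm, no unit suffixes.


translate([261, 112, 0]) cube([3721, 102, 9]);
translate([261, 154, 9]) cube([3721, 18, 364]);
translate([261, 112, 373]) cube([3721, 102, 9]);


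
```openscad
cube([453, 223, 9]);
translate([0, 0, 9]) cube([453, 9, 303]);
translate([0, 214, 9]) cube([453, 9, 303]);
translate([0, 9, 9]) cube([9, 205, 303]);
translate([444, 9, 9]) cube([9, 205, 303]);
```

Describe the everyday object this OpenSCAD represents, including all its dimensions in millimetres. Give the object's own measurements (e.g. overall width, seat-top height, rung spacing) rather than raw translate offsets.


An open-topped rectangular box: outside dimensions 453×223×312 mm, with a uniform wall and base thickness of 9 mm. The base is a full 453×223 slab on the floor; four walls sit on top of the base. The front and back walls (the −y and +y sides) span the full width; the two side walls fit between them.


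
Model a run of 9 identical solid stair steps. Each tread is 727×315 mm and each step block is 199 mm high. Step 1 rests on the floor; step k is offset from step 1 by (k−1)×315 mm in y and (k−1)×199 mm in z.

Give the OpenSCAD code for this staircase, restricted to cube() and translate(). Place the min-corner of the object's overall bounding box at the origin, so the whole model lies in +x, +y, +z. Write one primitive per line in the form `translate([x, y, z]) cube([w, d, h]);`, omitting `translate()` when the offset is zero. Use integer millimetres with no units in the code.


cube([727, 315, 199]);
translate([0, 315, 199]) cube([727, 315, 199]);
translate([0, 630, 398]) cube([727, 315, 199]);
translate([0, 945, 597]) cube([727, 315, 199]);
translate([0, 1260, 796]) cube([727, 315, 199]);
translate([0, 1575, 995]) cube([727, 315, 199]);
translate([0, 1890, 1194]) cube([727, 315, 199]);
translate([0, 2205, 1393]) cube([727, 315, 199]);
translate([0, 2520, 1592]) cube([727, 315, 199]);


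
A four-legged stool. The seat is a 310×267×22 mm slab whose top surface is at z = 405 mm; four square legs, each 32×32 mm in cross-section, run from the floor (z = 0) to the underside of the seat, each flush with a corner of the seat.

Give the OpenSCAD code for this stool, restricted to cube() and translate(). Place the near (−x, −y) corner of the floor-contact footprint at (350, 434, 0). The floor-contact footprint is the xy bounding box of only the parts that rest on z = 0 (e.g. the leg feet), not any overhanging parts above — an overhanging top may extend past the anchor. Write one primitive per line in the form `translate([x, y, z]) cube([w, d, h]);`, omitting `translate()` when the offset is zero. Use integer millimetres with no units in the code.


translate([350, 434, 383]) cube([310, 267, 22]);
translate([350, 434, 0]) cube([32, 32, 383]);
translate([628, 434, 0]) cube([32, 32, 383]);
translate([350, 669, 0]) cube([32, 32, 383]);
translate([628, 669, 0]) cube([32, 32, 383]);


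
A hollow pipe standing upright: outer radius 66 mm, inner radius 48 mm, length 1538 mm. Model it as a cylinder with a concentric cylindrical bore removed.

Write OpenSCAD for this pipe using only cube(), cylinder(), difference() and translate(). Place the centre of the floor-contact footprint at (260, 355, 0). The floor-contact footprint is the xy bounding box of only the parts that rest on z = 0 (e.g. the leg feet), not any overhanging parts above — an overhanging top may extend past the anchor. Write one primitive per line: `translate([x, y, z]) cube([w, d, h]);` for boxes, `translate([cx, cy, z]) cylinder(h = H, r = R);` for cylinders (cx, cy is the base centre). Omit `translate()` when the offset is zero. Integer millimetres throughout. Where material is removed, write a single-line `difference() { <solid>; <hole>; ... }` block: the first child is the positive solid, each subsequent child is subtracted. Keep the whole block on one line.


difference() { translate([260, 355, 0]) cylinder(h = 1538, r = 66); translate([260, 355, 0]) cylinder(h = 1538, r = 48); }


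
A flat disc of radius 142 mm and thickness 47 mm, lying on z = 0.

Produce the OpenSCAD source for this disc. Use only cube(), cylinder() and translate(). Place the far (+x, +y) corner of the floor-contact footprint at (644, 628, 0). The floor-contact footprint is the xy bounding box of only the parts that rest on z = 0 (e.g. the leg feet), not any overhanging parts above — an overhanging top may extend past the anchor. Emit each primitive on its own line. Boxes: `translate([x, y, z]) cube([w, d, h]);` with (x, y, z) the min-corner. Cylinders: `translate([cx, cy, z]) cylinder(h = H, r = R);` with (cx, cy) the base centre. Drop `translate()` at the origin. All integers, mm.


translate([502, 486, 0]) cylinder(h = 47, r = 142);


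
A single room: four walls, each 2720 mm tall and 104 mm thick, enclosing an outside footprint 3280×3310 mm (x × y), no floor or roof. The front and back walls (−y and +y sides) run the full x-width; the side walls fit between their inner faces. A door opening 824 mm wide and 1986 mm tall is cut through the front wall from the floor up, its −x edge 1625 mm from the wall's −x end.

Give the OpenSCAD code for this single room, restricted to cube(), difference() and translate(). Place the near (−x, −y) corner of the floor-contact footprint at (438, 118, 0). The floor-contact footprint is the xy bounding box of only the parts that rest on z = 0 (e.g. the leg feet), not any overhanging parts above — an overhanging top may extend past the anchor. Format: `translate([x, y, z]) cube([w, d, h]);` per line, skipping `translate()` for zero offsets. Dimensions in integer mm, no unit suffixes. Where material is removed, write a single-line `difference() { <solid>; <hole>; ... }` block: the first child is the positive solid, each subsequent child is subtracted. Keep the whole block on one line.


difference() { translate([438, 118, 0]) cube([3280, 104, 2720]); translate([2063, 118, 0]) cube([824, 104, 1986]); }
translate([438, 3324, 0]) cube([3280, 104, 2720]);
translate([438, 222, 0]) cube([104, 3102, 2720]);
translate([3614, 222, 0]) cube([104, 3102, 2720]);


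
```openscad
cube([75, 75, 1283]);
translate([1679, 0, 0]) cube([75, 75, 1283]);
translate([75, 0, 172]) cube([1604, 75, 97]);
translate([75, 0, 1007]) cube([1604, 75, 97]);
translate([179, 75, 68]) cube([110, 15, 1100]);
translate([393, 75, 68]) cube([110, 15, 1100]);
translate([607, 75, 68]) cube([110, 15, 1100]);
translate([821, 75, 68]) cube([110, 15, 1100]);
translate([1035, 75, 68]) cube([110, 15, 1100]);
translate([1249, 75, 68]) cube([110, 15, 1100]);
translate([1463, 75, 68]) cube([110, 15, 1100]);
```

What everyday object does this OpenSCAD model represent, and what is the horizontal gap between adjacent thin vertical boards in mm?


A fence section. The picket gap is 104 mm.

Two posts, two rails, 7 pickets — a fence section. Span 1604 mm holds 7 pickets of 110 mm with 8 equal gaps: ⌊(1604 − 7·110) / 8⌋ = 104 mm.


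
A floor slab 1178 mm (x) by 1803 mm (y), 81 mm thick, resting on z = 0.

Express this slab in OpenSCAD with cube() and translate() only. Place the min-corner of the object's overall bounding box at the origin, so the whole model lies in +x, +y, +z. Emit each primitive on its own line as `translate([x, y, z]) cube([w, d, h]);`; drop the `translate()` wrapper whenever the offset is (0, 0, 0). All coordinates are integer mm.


cube([1178, 1803, 81]);


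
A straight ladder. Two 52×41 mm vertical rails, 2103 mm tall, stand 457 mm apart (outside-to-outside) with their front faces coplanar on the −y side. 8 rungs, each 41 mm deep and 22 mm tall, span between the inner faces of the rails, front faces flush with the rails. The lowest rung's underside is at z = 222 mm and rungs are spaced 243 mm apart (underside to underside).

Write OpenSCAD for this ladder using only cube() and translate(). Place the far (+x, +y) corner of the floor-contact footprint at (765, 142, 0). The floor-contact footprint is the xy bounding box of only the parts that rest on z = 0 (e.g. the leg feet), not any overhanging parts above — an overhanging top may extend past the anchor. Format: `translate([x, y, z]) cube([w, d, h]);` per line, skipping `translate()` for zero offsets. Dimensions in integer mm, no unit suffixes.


translate([308, 101, 0]) cube([52, 41, 2103]);
translate([713, 101, 0]) cube([52, 41, 2103]);
translate([360, 101, 222]) cube([353, 41, 22]);
translate([360, 101, 465]) cube([353, 41, 22]);
translate([360, 101, 708]) cube([353, 41, 22]);
translate([360, 101, 951]) cube([353, 41, 22]);
translate([360, 101, 1194]) cube([353, 41, 22]);
translate([360, 101, 1437]) cube([353, 41, 22]);
translate([360, 101, 1680]) cube([353, 41, 22]);
translate([360, 101, 1923]) cube([353, 41, 22]);


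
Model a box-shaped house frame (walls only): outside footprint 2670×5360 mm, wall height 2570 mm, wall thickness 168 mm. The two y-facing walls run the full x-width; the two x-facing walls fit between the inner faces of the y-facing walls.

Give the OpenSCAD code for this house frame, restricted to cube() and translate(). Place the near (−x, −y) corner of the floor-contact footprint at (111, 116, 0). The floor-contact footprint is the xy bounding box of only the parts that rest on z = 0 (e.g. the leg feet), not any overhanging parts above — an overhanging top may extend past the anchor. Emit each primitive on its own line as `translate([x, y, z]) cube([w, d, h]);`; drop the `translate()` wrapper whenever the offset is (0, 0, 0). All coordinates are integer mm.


translate([111, 116, 0]) cube([2670, 168, 2570]);
translate([111, 5308, 0]) cube([2670, 168, 2570]);
translate([111, 284, 0]) cube([168, 5024, 2570]);
translate([2613, 284, 0]) cube([168, 5024, 2570]);


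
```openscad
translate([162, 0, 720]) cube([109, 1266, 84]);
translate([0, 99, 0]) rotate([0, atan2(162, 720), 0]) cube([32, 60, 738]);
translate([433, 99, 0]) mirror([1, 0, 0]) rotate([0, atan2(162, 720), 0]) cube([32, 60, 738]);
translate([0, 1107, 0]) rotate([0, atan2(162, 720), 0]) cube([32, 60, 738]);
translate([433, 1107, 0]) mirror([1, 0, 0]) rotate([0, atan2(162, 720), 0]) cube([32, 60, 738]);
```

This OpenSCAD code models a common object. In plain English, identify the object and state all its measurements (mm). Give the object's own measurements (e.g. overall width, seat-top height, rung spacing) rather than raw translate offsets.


A sawhorse. A 109×1266×84 mm beam (x, y, z) sits on two A-frame leg pairs. Each pair is two raked legs of 32×60 mm section (60 mm along y) splaying symmetrically in x. Each leg rises 720 mm vertically over 162 mm of horizontal reach and is 738 mm long along its own axis. Every leg's outer bottom edge rests on the floor and its outer top edge meets a bottom edge of the beam — the left legs (tilting toward +x) meet the beam's −x bottom edge, the right legs (their mirror images, tilting toward −x) meet its +x bottom edge — so the leg tops tuck under the beam, the beam's underside is 720 mm above the floor, and the feet are 433 mm apart outside-to-outside with the beam centred between them. The two leg pairs are set in 99 mm from either end of the beam.


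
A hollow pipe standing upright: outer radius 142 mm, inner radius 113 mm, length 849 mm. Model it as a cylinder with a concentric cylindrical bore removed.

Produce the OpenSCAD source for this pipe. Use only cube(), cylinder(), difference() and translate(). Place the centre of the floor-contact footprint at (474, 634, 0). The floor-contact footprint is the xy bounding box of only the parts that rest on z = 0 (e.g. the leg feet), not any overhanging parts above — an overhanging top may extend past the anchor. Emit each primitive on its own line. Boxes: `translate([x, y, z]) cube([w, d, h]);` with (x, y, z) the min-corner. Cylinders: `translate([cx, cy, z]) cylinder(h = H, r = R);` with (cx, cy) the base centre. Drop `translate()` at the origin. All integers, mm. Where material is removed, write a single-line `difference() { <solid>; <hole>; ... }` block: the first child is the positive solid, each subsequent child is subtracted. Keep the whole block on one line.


difference() { translate([474, 634, 0]) cylinder(h = 849, r = 142); translate([474, 634, 0]) cylinder(h = 849, r = 113); }


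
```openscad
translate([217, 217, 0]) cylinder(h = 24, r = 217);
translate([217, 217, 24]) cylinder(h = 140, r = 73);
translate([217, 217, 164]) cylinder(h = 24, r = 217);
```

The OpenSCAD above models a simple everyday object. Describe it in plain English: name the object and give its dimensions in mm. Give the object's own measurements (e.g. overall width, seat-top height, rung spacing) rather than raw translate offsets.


A spool: two coaxial disc flanges of radius 217 mm and thickness 24 mm, joined by a core cylinder of radius 73 mm and height 140 mm. The lower flange rests on z = 0 and the three cylinders share a vertical axis.


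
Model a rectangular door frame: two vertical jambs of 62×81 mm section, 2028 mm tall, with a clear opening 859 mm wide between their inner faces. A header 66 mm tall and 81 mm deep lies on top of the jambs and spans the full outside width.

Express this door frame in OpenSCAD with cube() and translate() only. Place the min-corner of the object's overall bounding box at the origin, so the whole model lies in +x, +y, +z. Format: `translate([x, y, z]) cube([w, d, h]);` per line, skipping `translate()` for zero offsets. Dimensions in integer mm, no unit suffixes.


cube([62, 81, 2028]);
translate([921, 0, 0]) cube([62, 81, 2028]);
translate([0, 0, 2028]) cube([983, 81, 66]);


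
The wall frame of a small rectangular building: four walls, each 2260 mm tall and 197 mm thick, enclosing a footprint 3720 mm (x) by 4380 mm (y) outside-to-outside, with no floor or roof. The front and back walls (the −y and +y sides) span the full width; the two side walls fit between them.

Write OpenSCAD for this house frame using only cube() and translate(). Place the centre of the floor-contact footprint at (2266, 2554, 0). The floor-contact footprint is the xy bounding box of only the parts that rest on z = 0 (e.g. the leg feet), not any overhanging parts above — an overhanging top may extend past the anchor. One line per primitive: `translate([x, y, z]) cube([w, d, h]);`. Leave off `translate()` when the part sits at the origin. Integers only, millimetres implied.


translate([406, 364, 0]) cube([3720, 197, 2260]);
translate([406, 4547, 0]) cube([3720, 197, 2260]);
translate([406, 561, 0]) cube([197, 3986, 2260]);
translate([3929, 561, 0]) cube([197, 3986, 2260]);


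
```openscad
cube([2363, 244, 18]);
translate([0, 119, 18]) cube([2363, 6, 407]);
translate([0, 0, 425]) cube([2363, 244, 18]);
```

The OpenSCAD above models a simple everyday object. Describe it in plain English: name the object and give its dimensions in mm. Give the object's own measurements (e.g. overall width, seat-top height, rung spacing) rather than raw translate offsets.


An I-beam lying along x, 2363 mm long. Overall section height 443 mm. Two flanges 244 mm wide (y) and 18 mm thick, one on the floor and one at the top; a web 6 mm thick runs between them, centred on the flange width.


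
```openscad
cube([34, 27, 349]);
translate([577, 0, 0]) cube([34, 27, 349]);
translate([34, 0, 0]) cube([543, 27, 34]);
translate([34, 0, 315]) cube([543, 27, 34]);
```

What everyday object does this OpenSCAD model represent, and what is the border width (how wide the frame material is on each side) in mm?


A picture frame. The border width is 34 mm.

Four thin pieces enclosing a rectangular opening — a picture frame. The two full-height stiles are 349 mm tall; the top rail sits at z = 315 and is 34 mm tall, so the border above the opening is 349 − 315 = 34 mm, matching the stile x-width.
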